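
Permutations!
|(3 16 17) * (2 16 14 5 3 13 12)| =15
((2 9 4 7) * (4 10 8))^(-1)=(2 7 4 8 10 9)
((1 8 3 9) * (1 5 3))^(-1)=((1 8)(3 9 5))^(-1)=(1 8)(3 5 9)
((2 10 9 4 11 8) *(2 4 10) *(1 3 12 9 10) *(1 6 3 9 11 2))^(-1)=(1 2 4 8 11 12 3 6 9)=((1 9 6 3 12 11 8 4 2))^(-1)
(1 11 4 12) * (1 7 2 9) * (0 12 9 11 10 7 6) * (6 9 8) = (0 12 9 1 10 7 2 11 4 8 6) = [12, 10, 11, 3, 8, 5, 0, 2, 6, 1, 7, 4, 9]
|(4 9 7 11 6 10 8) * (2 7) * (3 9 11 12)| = 5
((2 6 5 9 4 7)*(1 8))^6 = ((1 8)(2 6 5 9 4 7))^6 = (9)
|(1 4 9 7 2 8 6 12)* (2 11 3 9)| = |(1 4 2 8 6 12)(3 9 7 11)| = 12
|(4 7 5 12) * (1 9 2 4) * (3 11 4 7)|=|(1 9 2 7 5 12)(3 11 4)|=6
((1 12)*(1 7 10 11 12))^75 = (7 12 11 10)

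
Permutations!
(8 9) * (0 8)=[8, 1, 2, 3, 4, 5, 6, 7, 9, 0]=(0 8 9)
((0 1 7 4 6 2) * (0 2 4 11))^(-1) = ((0 1 7 11)(4 6))^(-1) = (0 11 7 1)(4 6)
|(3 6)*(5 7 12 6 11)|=6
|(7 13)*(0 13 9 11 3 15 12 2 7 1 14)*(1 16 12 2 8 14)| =6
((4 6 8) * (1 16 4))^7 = ((1 16 4 6 8))^7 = (1 4 8 16 6)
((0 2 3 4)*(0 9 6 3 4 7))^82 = ((0 2 4 9 6 3 7))^82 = (0 3 9 2 7 6 4)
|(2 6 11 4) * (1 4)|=|(1 4 2 6 11)|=5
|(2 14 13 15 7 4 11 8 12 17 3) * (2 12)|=|(2 14 13 15 7 4 11 8)(3 12 17)|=24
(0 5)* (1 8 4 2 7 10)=(0 5)(1 8 4 2 7 10)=[5, 8, 7, 3, 2, 0, 6, 10, 4, 9, 1]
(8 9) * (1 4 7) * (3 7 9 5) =(1 4 9 8 5 3 7) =[0, 4, 2, 7, 9, 3, 6, 1, 5, 8]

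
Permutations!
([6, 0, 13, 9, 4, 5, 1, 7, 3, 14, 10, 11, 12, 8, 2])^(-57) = (2 3)(8 14)(9 13)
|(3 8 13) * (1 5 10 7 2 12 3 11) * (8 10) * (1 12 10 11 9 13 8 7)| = 30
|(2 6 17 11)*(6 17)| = 3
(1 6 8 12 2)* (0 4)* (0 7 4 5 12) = [5, 6, 1, 3, 7, 12, 8, 4, 0, 9, 10, 11, 2] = (0 5 12 2 1 6 8)(4 7)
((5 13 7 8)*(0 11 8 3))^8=((0 11 8 5 13 7 3))^8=(0 11 8 5 13 7 3)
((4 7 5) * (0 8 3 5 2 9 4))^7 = (0 5 3 8)(2 7 4 9)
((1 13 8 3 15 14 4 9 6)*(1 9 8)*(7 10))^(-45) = (15)(1 13)(6 9)(7 10)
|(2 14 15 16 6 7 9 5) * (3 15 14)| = 8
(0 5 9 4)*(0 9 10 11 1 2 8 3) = (0 5 10 11 1 2 8 3)(4 9) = [5, 2, 8, 0, 9, 10, 6, 7, 3, 4, 11, 1]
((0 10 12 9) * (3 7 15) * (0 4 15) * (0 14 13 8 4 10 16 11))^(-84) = (16)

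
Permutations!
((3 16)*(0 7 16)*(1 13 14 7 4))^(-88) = (16)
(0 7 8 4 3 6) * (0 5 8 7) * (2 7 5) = (2 7 5 8 4 3 6) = [0, 1, 7, 6, 3, 8, 2, 5, 4]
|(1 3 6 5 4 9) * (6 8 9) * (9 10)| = 15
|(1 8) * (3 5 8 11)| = |(1 11 3 5 8)| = 5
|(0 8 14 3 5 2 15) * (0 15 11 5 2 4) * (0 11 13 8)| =|(15)(2 13 8 14 3)(4 11 5)| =15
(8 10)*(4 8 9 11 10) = (4 8)(9 11 10) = [0, 1, 2, 3, 8, 5, 6, 7, 4, 11, 9, 10]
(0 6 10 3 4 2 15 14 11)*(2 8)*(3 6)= (0 3 4 8 2 15 14 11)(6 10)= [3, 1, 15, 4, 8, 5, 10, 7, 2, 9, 6, 0, 12, 13, 11, 14]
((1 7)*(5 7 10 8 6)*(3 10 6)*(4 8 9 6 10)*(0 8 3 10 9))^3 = (10)(1 5 9 7 6)(3 4)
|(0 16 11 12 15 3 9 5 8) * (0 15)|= 20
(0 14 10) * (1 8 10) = [14, 8, 2, 3, 4, 5, 6, 7, 10, 9, 0, 11, 12, 13, 1] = (0 14 1 8 10)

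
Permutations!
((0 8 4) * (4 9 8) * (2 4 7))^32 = (9)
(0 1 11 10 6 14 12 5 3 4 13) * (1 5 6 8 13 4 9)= (0 5 3 9 1 11 10 8 13)(6 14 12)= [5, 11, 2, 9, 4, 3, 14, 7, 13, 1, 8, 10, 6, 0, 12]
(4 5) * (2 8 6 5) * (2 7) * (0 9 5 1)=(0 9 5 4 7 2 8 6 1)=[9, 0, 8, 3, 7, 4, 1, 2, 6, 5]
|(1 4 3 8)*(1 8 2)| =4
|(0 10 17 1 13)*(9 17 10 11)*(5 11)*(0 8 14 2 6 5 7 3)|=|(0 7 3)(1 13 8 14 2 6 5 11 9 17)|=30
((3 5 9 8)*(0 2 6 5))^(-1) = ((0 2 6 5 9 8 3))^(-1) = (0 3 8 9 5 6 2)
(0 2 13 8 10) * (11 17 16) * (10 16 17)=(17)(0 2 13 8 16 11 10)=[2, 1, 13, 3, 4, 5, 6, 7, 16, 9, 0, 10, 12, 8, 14, 15, 11, 17]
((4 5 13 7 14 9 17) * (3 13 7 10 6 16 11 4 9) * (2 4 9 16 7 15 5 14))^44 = (17)(2 13)(3 7)(4 10)(6 14)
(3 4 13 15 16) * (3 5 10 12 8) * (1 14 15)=(1 14 15 16 5 10 12 8 3 4 13)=[0, 14, 2, 4, 13, 10, 6, 7, 3, 9, 12, 11, 8, 1, 15, 16, 5]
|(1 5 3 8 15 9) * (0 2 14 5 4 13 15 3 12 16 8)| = 40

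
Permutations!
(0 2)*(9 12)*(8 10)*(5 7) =(0 2)(5 7)(8 10)(9 12) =[2, 1, 0, 3, 4, 7, 6, 5, 10, 12, 8, 11, 9]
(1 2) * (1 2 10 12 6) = (1 10 12 6) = [0, 10, 2, 3, 4, 5, 1, 7, 8, 9, 12, 11, 6]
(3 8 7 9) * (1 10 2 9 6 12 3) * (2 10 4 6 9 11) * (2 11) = (1 4 6 12 3 8 7 9) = [0, 4, 2, 8, 6, 5, 12, 9, 7, 1, 10, 11, 3]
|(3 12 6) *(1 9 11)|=3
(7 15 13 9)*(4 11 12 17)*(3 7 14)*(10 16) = (3 7 15 13 9 14)(4 11 12 17)(10 16) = [0, 1, 2, 7, 11, 5, 6, 15, 8, 14, 16, 12, 17, 9, 3, 13, 10, 4]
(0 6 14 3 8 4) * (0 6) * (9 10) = (3 8 4 6 14)(9 10) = [0, 1, 2, 8, 6, 5, 14, 7, 4, 10, 9, 11, 12, 13, 3]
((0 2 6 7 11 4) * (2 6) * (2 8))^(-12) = ((0 6 7 11 4)(2 8))^(-12) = (0 11 6 4 7)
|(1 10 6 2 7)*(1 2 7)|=5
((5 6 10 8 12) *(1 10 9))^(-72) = ((1 10 8 12 5 6 9))^(-72) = (1 6 12 10 9 5 8)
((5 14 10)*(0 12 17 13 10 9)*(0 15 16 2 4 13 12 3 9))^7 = (0 13 15 14 4 9 5 2 3 10 16)(12 17) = ((0 3 9 15 16 2 4 13 10 5 14)(12 17))^7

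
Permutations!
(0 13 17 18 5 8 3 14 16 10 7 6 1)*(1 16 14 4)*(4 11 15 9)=(0 13 17 18 5 8 3 11 15 9 4 1)(6 16 10 7)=[13, 0, 2, 11, 1, 8, 16, 6, 3, 4, 7, 15, 12, 17, 14, 9, 10, 18, 5]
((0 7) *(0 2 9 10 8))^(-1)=((0 7 2 9 10 8))^(-1)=(0 8 10 9 2 7)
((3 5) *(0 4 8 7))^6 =((0 4 8 7)(3 5))^6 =(0 8)(4 7)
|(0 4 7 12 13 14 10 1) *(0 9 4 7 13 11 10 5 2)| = 12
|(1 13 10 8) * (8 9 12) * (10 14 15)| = |(1 13 14 15 10 9 12 8)| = 8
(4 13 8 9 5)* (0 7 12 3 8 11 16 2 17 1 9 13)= (0 7 12 3 8 13 11 16 2 17 1 9 5 4)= [7, 9, 17, 8, 0, 4, 6, 12, 13, 5, 10, 16, 3, 11, 14, 15, 2, 1]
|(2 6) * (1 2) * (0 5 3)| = 3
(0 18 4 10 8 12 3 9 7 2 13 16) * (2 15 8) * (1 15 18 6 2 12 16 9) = (0 6 2 13 9 7 18 4 10 12 3 1 15 8 16) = [6, 15, 13, 1, 10, 5, 2, 18, 16, 7, 12, 11, 3, 9, 14, 8, 0, 17, 4]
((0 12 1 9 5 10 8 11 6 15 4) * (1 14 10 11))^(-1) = (0 4 15 6 11 5 9 1 8 10 14 12)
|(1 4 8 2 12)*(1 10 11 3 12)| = 4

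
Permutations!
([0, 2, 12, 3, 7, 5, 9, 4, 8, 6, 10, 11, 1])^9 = [0, 1, 2, 3, 7, 5, 9, 4, 8, 6, 10, 11, 12]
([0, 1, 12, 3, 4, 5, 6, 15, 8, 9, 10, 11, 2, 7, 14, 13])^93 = (15)(2 12)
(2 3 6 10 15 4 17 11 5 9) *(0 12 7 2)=(0 12 7 2 3 6 10 15 4 17 11 5 9)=[12, 1, 3, 6, 17, 9, 10, 2, 8, 0, 15, 5, 7, 13, 14, 4, 16, 11]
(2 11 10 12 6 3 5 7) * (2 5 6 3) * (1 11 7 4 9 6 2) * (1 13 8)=(1 11 10 12 3 2 7 5 4 9 6 13 8)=[0, 11, 7, 2, 9, 4, 13, 5, 1, 6, 12, 10, 3, 8]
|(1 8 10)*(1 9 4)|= |(1 8 10 9 4)|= 5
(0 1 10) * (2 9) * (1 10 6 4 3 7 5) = [10, 6, 9, 7, 3, 1, 4, 5, 8, 2, 0] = (0 10)(1 6 4 3 7 5)(2 9)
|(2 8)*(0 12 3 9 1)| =10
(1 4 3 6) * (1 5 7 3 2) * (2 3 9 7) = [0, 4, 1, 6, 3, 2, 5, 9, 8, 7] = (1 4 3 6 5 2)(7 9)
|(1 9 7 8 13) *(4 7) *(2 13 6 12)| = 9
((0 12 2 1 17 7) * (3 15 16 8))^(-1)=(0 7 17 1 2 12)(3 8 16 15)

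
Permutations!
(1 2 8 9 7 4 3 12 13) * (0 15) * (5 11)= (0 15)(1 2 8 9 7 4 3 12 13)(5 11)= [15, 2, 8, 12, 3, 11, 6, 4, 9, 7, 10, 5, 13, 1, 14, 0]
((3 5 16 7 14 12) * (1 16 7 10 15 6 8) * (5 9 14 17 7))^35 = (1 8 6 15 10 16)(3 12 14 9)(7 17)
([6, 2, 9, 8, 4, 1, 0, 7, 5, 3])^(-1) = (0 6)(1 5 8 3 9 2)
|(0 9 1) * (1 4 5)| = 5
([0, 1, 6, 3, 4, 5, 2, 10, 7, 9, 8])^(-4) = [0, 1, 2, 3, 4, 5, 6, 8, 10, 9, 7]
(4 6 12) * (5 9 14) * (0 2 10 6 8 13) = (0 2 10 6 12 4 8 13)(5 9 14) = [2, 1, 10, 3, 8, 9, 12, 7, 13, 14, 6, 11, 4, 0, 5]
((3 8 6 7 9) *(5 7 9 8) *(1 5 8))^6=(3 6)(8 9)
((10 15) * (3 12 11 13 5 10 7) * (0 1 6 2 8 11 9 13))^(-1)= ((0 1 6 2 8 11)(3 12 9 13 5 10 15 7))^(-1)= (0 11 8 2 6 1)(3 7 15 10 5 13 9 12)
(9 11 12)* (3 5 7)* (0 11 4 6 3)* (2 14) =[11, 1, 14, 5, 6, 7, 3, 0, 8, 4, 10, 12, 9, 13, 2] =(0 11 12 9 4 6 3 5 7)(2 14)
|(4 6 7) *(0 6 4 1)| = 4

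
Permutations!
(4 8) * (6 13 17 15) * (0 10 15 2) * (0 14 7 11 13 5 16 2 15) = [10, 1, 14, 3, 8, 16, 5, 11, 4, 9, 0, 13, 12, 17, 7, 6, 2, 15] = (0 10)(2 14 7 11 13 17 15 6 5 16)(4 8)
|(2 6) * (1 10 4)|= 6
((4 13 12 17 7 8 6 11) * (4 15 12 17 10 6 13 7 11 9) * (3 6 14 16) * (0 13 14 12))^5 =(17)(3 8 9 16 7 6 14 4)(10 12)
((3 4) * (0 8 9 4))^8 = (0 4 8 3 9)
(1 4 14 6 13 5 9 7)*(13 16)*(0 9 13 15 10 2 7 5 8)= (0 9 5 13 8)(1 4 14 6 16 15 10 2 7)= [9, 4, 7, 3, 14, 13, 16, 1, 0, 5, 2, 11, 12, 8, 6, 10, 15]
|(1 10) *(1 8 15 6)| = |(1 10 8 15 6)| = 5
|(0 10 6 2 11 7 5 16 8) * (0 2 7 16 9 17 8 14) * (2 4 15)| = |(0 10 6 7 5 9 17 8 4 15 2 11 16 14)| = 14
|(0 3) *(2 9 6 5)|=4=|(0 3)(2 9 6 5)|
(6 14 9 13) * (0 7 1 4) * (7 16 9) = (0 16 9 13 6 14 7 1 4) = [16, 4, 2, 3, 0, 5, 14, 1, 8, 13, 10, 11, 12, 6, 7, 15, 9]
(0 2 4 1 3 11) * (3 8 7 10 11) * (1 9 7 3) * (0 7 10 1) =(0 2 4 9 10 11 7 1 8 3) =[2, 8, 4, 0, 9, 5, 6, 1, 3, 10, 11, 7]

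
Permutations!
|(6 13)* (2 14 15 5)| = 4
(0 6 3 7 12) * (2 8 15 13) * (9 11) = [6, 1, 8, 7, 4, 5, 3, 12, 15, 11, 10, 9, 0, 2, 14, 13] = (0 6 3 7 12)(2 8 15 13)(9 11)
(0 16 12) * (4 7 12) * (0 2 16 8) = (0 8)(2 16 4 7 12) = [8, 1, 16, 3, 7, 5, 6, 12, 0, 9, 10, 11, 2, 13, 14, 15, 4]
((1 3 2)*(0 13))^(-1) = ((0 13)(1 3 2))^(-1) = (0 13)(1 2 3)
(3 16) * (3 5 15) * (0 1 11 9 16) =(0 1 11 9 16 5 15 3) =[1, 11, 2, 0, 4, 15, 6, 7, 8, 16, 10, 9, 12, 13, 14, 3, 5]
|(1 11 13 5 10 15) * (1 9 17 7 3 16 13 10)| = 11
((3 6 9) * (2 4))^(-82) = ((2 4)(3 6 9))^(-82) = (3 9 6)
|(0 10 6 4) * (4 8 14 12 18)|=8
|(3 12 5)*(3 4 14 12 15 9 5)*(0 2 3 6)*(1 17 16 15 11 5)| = 45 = |(0 2 3 11 5 4 14 12 6)(1 17 16 15 9)|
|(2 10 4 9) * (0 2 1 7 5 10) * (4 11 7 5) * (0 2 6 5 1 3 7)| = 20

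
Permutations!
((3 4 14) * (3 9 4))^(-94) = ((4 14 9))^(-94) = (4 9 14)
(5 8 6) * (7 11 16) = [0, 1, 2, 3, 4, 8, 5, 11, 6, 9, 10, 16, 12, 13, 14, 15, 7] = (5 8 6)(7 11 16)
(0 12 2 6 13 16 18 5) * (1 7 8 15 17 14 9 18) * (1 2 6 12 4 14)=[4, 7, 12, 3, 14, 0, 13, 8, 15, 18, 10, 11, 6, 16, 9, 17, 2, 1, 5]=(0 4 14 9 18 5)(1 7 8 15 17)(2 12 6 13 16)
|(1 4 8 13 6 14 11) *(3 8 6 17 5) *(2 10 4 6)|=|(1 6 14 11)(2 10 4)(3 8 13 17 5)|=60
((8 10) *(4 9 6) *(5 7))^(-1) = ((4 9 6)(5 7)(8 10))^(-1) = (4 6 9)(5 7)(8 10)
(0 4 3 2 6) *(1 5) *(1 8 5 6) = (0 4 3 2 1 6)(5 8) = [4, 6, 1, 2, 3, 8, 0, 7, 5]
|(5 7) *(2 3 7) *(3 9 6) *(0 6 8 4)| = 9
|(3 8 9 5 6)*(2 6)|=|(2 6 3 8 9 5)|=6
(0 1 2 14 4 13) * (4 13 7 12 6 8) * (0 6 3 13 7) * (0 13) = [1, 2, 14, 0, 13, 5, 8, 12, 4, 9, 10, 11, 3, 6, 7] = (0 1 2 14 7 12 3)(4 13 6 8)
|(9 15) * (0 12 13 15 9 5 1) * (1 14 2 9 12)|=|(0 1)(2 9 12 13 15 5 14)|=14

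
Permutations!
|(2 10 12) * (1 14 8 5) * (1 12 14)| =6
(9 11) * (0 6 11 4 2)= [6, 1, 0, 3, 2, 5, 11, 7, 8, 4, 10, 9]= (0 6 11 9 4 2)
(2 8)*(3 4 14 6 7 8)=(2 3 4 14 6 7 8)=[0, 1, 3, 4, 14, 5, 7, 8, 2, 9, 10, 11, 12, 13, 6]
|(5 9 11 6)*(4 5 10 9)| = 4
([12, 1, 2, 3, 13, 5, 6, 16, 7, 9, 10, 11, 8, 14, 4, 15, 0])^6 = (0 12 8 7 16)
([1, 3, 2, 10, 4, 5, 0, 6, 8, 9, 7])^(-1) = [6, 0, 2, 1, 4, 5, 7, 10, 8, 9, 3]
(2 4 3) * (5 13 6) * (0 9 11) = (0 9 11)(2 4 3)(5 13 6) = [9, 1, 4, 2, 3, 13, 5, 7, 8, 11, 10, 0, 12, 6]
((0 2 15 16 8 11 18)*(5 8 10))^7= ((0 2 15 16 10 5 8 11 18))^7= (0 11 5 16 2 18 8 10 15)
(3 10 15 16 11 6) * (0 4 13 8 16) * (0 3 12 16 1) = (0 4 13 8 1)(3 10 15)(6 12 16 11) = [4, 0, 2, 10, 13, 5, 12, 7, 1, 9, 15, 6, 16, 8, 14, 3, 11]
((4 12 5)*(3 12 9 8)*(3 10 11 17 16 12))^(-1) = ((4 9 8 10 11 17 16 12 5))^(-1) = (4 5 12 16 17 11 10 8 9)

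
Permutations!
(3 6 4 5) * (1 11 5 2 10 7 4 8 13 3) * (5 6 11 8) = (1 8 13 3 11 6 5)(2 10 7 4) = [0, 8, 10, 11, 2, 1, 5, 4, 13, 9, 7, 6, 12, 3]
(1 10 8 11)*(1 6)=(1 10 8 11 6)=[0, 10, 2, 3, 4, 5, 1, 7, 11, 9, 8, 6]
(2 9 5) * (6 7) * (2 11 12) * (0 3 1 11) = (0 3 1 11 12 2 9 5)(6 7) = [3, 11, 9, 1, 4, 0, 7, 6, 8, 5, 10, 12, 2]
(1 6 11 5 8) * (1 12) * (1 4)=(1 6 11 5 8 12 4)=[0, 6, 2, 3, 1, 8, 11, 7, 12, 9, 10, 5, 4]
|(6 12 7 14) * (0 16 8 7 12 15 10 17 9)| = |(0 16 8 7 14 6 15 10 17 9)| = 10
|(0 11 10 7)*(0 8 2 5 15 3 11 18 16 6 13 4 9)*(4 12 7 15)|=|(0 18 16 6 13 12 7 8 2 5 4 9)(3 11 10 15)|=12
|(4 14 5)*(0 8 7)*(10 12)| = |(0 8 7)(4 14 5)(10 12)| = 6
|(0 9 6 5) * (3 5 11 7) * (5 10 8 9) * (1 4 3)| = |(0 5)(1 4 3 10 8 9 6 11 7)| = 18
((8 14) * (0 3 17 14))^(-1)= (0 8 14 17 3)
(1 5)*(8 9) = (1 5)(8 9) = [0, 5, 2, 3, 4, 1, 6, 7, 9, 8]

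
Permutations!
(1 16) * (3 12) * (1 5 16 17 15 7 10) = [0, 17, 2, 12, 4, 16, 6, 10, 8, 9, 1, 11, 3, 13, 14, 7, 5, 15] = (1 17 15 7 10)(3 12)(5 16)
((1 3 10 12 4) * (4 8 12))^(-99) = ((1 3 10 4)(8 12))^(-99) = (1 3 10 4)(8 12)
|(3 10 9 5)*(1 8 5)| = |(1 8 5 3 10 9)| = 6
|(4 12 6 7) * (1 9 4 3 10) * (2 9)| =9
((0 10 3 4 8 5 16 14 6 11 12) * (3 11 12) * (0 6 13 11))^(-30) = ((0 10)(3 4 8 5 16 14 13 11)(6 12))^(-30) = (3 8 16 13)(4 5 14 11)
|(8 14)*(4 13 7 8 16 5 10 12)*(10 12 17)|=|(4 13 7 8 14 16 5 12)(10 17)|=8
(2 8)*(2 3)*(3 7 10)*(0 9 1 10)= [9, 10, 8, 2, 4, 5, 6, 0, 7, 1, 3]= (0 9 1 10 3 2 8 7)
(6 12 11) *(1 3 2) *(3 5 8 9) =(1 5 8 9 3 2)(6 12 11) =[0, 5, 1, 2, 4, 8, 12, 7, 9, 3, 10, 6, 11]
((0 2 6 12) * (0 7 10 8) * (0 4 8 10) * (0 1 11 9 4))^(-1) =(0 8 4 9 11 1 7 12 6 2)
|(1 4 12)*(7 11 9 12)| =6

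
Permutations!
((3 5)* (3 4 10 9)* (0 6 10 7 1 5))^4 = (0 3 9 10 6)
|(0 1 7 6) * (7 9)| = 5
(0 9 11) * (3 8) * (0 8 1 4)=(0 9 11 8 3 1 4)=[9, 4, 2, 1, 0, 5, 6, 7, 3, 11, 10, 8]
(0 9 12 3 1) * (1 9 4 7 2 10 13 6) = [4, 0, 10, 9, 7, 5, 1, 2, 8, 12, 13, 11, 3, 6] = (0 4 7 2 10 13 6 1)(3 9 12)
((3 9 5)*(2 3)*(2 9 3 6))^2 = (9)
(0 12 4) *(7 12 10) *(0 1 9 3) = (0 10 7 12 4 1 9 3) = [10, 9, 2, 0, 1, 5, 6, 12, 8, 3, 7, 11, 4]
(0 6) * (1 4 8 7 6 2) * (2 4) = (0 4 8 7 6)(1 2) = [4, 2, 1, 3, 8, 5, 0, 6, 7]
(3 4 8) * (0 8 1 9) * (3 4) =[8, 9, 2, 3, 1, 5, 6, 7, 4, 0] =(0 8 4 1 9)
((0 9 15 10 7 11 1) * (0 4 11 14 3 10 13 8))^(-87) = ((0 9 15 13 8)(1 4 11)(3 10 7 14))^(-87) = (0 13 9 8 15)(3 10 7 14)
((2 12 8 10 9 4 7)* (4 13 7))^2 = (2 8 9 7 12 10 13)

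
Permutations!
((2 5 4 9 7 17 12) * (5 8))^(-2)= ((2 8 5 4 9 7 17 12))^(-2)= (2 17 9 5)(4 8 12 7)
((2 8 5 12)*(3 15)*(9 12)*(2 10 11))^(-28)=(15)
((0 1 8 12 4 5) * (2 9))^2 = (0 8 4)(1 12 5)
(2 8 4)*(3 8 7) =(2 7 3 8 4) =[0, 1, 7, 8, 2, 5, 6, 3, 4]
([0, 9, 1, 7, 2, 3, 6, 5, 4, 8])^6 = (1 9 8 4 2)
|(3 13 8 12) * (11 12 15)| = 6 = |(3 13 8 15 11 12)|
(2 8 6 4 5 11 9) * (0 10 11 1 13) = (0 10 11 9 2 8 6 4 5 1 13) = [10, 13, 8, 3, 5, 1, 4, 7, 6, 2, 11, 9, 12, 0]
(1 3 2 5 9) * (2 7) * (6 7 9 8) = (1 3 9)(2 5 8 6 7) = [0, 3, 5, 9, 4, 8, 7, 2, 6, 1]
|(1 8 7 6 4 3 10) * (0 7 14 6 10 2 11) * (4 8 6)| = |(0 7 10 1 6 8 14 4 3 2 11)| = 11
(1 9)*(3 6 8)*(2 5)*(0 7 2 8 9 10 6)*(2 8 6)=[7, 10, 5, 0, 4, 6, 9, 8, 3, 1, 2]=(0 7 8 3)(1 10 2 5 6 9)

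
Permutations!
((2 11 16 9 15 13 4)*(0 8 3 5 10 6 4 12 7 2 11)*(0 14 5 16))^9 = (0 2 3 5 9 6 13 11 7 8 14 16 10 15 4 12)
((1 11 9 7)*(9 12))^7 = (1 12 7 11 9)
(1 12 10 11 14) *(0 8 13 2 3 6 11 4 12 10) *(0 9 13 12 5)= (0 8 12 9 13 2 3 6 11 14 1 10 4 5)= [8, 10, 3, 6, 5, 0, 11, 7, 12, 13, 4, 14, 9, 2, 1]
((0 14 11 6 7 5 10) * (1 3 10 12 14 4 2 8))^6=(14)(0 10 3 1 8 2 4)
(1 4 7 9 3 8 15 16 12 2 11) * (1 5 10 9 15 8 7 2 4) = [0, 1, 11, 7, 2, 10, 6, 15, 8, 3, 9, 5, 4, 13, 14, 16, 12] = (2 11 5 10 9 3 7 15 16 12 4)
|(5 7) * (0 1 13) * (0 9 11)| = 10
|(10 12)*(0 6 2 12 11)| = 6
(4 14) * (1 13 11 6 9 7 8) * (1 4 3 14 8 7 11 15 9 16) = (1 13 15 9 11 6 16)(3 14)(4 8) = [0, 13, 2, 14, 8, 5, 16, 7, 4, 11, 10, 6, 12, 15, 3, 9, 1]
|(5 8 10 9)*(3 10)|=5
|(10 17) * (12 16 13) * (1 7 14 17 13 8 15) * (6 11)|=|(1 7 14 17 10 13 12 16 8 15)(6 11)|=10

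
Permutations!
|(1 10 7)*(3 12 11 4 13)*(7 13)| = 8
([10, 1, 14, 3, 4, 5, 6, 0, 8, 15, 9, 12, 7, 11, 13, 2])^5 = [14, 1, 7, 3, 4, 5, 6, 2, 8, 11, 13, 9, 15, 10, 0, 12]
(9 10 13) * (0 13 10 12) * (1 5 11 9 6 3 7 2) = (0 13 6 3 7 2 1 5 11 9 12) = [13, 5, 1, 7, 4, 11, 3, 2, 8, 12, 10, 9, 0, 6]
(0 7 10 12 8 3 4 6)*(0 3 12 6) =[7, 1, 2, 4, 0, 5, 3, 10, 12, 9, 6, 11, 8] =(0 7 10 6 3 4)(8 12)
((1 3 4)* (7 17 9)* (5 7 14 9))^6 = (17)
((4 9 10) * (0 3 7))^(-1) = (0 7 3)(4 10 9)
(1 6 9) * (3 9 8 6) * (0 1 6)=(0 1 3 9 6 8)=[1, 3, 2, 9, 4, 5, 8, 7, 0, 6]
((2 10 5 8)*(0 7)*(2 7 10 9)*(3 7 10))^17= (0 7 3)(2 9)(5 10 8)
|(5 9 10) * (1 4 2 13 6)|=15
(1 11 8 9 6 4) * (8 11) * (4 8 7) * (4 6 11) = (1 7 6 8 9 11 4) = [0, 7, 2, 3, 1, 5, 8, 6, 9, 11, 10, 4]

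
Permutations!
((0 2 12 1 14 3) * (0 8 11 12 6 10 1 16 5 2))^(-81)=(1 5 8 10 16 3 6 12 14 2 11)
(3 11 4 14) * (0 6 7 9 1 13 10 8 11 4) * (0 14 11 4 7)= (0 6)(1 13 10 8 4 11 14 3 7 9)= [6, 13, 2, 7, 11, 5, 0, 9, 4, 1, 8, 14, 12, 10, 3]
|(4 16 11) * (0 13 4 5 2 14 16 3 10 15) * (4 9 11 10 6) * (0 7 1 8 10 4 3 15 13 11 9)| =26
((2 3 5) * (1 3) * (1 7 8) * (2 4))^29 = (1 3 5 4 2 7 8)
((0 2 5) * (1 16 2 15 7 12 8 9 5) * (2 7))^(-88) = (0 2 16 12 9)(1 7 8 5 15)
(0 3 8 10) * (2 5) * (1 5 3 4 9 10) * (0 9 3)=(0 4 3 8 1 5 2)(9 10)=[4, 5, 0, 8, 3, 2, 6, 7, 1, 10, 9]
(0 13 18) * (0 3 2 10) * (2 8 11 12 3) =[13, 1, 10, 8, 4, 5, 6, 7, 11, 9, 0, 12, 3, 18, 14, 15, 16, 17, 2] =(0 13 18 2 10)(3 8 11 12)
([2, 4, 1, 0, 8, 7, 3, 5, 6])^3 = [4, 6, 8, 1, 3, 7, 2, 5, 0]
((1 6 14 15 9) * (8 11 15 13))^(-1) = ((1 6 14 13 8 11 15 9))^(-1) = (1 9 15 11 8 13 14 6)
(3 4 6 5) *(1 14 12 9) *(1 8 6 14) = [0, 1, 2, 4, 14, 3, 5, 7, 6, 8, 10, 11, 9, 13, 12] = (3 4 14 12 9 8 6 5)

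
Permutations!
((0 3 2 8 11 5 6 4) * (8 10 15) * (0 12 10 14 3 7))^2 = (2 3 14)(4 10 8 5)(6 12 15 11)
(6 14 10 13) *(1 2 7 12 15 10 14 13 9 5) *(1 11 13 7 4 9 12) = (1 2 4 9 5 11 13 6 7)(10 12 15) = [0, 2, 4, 3, 9, 11, 7, 1, 8, 5, 12, 13, 15, 6, 14, 10]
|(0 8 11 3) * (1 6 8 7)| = |(0 7 1 6 8 11 3)| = 7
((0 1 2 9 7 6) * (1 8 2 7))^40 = (0 7 9 8 6 1 2)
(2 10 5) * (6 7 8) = (2 10 5)(6 7 8) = [0, 1, 10, 3, 4, 2, 7, 8, 6, 9, 5]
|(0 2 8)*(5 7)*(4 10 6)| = 6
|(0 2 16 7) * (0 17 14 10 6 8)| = |(0 2 16 7 17 14 10 6 8)| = 9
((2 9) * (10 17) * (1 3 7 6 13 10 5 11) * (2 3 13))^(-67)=((1 13 10 17 5 11)(2 9 3 7 6))^(-67)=(1 11 5 17 10 13)(2 7 9 6 3)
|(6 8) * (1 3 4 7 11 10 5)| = |(1 3 4 7 11 10 5)(6 8)| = 14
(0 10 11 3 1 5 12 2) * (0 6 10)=(1 5 12 2 6 10 11 3)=[0, 5, 6, 1, 4, 12, 10, 7, 8, 9, 11, 3, 2]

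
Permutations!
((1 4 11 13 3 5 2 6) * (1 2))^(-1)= ((1 4 11 13 3 5)(2 6))^(-1)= (1 5 3 13 11 4)(2 6)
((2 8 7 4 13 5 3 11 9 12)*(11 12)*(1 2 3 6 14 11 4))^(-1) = (1 7 8 2)(3 12)(4 9 11 14 6 5 13)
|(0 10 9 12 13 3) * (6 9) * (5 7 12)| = |(0 10 6 9 5 7 12 13 3)| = 9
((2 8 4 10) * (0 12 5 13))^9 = (0 12 5 13)(2 8 4 10)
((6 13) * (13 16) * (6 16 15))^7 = ((6 15)(13 16))^7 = (6 15)(13 16)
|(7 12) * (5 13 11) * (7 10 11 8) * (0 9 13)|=9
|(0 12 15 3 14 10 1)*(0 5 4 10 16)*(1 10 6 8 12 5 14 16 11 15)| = 12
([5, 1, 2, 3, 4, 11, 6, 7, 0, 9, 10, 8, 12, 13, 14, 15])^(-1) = (15)(0 8 11 5)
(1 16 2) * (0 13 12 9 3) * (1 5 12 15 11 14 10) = (0 13 15 11 14 10 1 16 2 5 12 9 3) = [13, 16, 5, 0, 4, 12, 6, 7, 8, 3, 1, 14, 9, 15, 10, 11, 2]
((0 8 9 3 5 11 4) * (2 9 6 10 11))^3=((0 8 6 10 11 4)(2 9 3 5))^3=(0 10)(2 5 3 9)(4 6)(8 11)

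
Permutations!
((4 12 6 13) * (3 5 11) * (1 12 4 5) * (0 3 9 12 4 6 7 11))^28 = (13)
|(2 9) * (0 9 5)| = |(0 9 2 5)| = 4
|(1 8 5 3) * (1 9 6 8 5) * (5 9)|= 4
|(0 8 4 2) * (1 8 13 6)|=|(0 13 6 1 8 4 2)|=7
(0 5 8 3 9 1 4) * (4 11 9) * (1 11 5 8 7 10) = [8, 5, 2, 4, 0, 7, 6, 10, 3, 11, 1, 9] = (0 8 3 4)(1 5 7 10)(9 11)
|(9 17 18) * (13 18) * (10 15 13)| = 6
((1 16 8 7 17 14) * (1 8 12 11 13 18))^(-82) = (1 12 13)(7 14)(8 17)(11 18 16)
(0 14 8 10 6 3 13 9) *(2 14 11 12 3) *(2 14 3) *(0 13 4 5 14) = (0 11 12 2 3 4 5 14 8 10 6)(9 13) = [11, 1, 3, 4, 5, 14, 0, 7, 10, 13, 6, 12, 2, 9, 8]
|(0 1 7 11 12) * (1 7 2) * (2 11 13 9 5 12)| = |(0 7 13 9 5 12)(1 11 2)| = 6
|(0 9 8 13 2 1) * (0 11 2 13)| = |(13)(0 9 8)(1 11 2)| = 3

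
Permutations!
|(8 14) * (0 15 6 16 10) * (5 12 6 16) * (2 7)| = |(0 15 16 10)(2 7)(5 12 6)(8 14)| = 12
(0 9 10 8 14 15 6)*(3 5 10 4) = (0 9 4 3 5 10 8 14 15 6) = [9, 1, 2, 5, 3, 10, 0, 7, 14, 4, 8, 11, 12, 13, 15, 6]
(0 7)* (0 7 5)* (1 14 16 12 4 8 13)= (0 5)(1 14 16 12 4 8 13)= [5, 14, 2, 3, 8, 0, 6, 7, 13, 9, 10, 11, 4, 1, 16, 15, 12]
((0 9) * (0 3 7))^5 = (0 9 3 7)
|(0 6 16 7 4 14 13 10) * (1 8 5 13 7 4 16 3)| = 8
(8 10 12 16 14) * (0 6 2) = (0 6 2)(8 10 12 16 14) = [6, 1, 0, 3, 4, 5, 2, 7, 10, 9, 12, 11, 16, 13, 8, 15, 14]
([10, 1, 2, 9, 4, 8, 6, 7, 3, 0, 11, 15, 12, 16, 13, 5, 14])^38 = (0 3 5 11)(8 15 10 9)(13 14 16)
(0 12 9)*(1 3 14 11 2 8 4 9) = [12, 3, 8, 14, 9, 5, 6, 7, 4, 0, 10, 2, 1, 13, 11] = (0 12 1 3 14 11 2 8 4 9)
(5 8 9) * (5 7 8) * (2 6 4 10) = (2 6 4 10)(7 8 9) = [0, 1, 6, 3, 10, 5, 4, 8, 9, 7, 2]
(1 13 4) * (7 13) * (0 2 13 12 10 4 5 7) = (0 2 13 5 7 12 10 4 1) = [2, 0, 13, 3, 1, 7, 6, 12, 8, 9, 4, 11, 10, 5]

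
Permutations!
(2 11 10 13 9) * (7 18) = (2 11 10 13 9)(7 18) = [0, 1, 11, 3, 4, 5, 6, 18, 8, 2, 13, 10, 12, 9, 14, 15, 16, 17, 7]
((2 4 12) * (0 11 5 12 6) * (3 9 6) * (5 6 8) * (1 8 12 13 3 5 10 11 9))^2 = ((0 9 12 2 4 5 13 3 1 8 10 11 6))^2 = (0 12 4 13 1 10 6 9 2 5 3 8 11)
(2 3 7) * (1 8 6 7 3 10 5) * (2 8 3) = (1 3 2 10 5)(6 7 8) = [0, 3, 10, 2, 4, 1, 7, 8, 6, 9, 5]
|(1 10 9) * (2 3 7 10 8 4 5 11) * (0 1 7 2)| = 6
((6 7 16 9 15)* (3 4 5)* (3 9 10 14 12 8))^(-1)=(3 8 12 14 10 16 7 6 15 9 5 4)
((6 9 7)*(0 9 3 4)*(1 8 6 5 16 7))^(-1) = ((0 9 1 8 6 3 4)(5 16 7))^(-1) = (0 4 3 6 8 1 9)(5 7 16)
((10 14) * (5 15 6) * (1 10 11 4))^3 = (15)(1 11 10 4 14)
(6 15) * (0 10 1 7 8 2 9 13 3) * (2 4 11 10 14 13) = (0 14 13 3)(1 7 8 4 11 10)(2 9)(6 15) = [14, 7, 9, 0, 11, 5, 15, 8, 4, 2, 1, 10, 12, 3, 13, 6]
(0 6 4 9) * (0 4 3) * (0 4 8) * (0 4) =[6, 1, 2, 0, 9, 5, 3, 7, 4, 8] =(0 6 3)(4 9 8)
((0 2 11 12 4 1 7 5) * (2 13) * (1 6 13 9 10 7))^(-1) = (0 5 7 10 9)(2 13 6 4 12 11)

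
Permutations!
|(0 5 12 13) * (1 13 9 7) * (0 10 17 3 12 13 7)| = |(0 5 13 10 17 3 12 9)(1 7)| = 8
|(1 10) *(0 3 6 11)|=|(0 3 6 11)(1 10)|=4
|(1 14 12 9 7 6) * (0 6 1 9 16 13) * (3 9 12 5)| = |(0 6 12 16 13)(1 14 5 3 9 7)| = 30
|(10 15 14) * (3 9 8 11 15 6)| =|(3 9 8 11 15 14 10 6)| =8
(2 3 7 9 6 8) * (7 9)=(2 3 9 6 8)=[0, 1, 3, 9, 4, 5, 8, 7, 2, 6]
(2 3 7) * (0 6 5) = (0 6 5)(2 3 7) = [6, 1, 3, 7, 4, 0, 5, 2]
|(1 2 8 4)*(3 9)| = |(1 2 8 4)(3 9)| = 4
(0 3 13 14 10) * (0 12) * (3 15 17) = (0 15 17 3 13 14 10 12) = [15, 1, 2, 13, 4, 5, 6, 7, 8, 9, 12, 11, 0, 14, 10, 17, 16, 3]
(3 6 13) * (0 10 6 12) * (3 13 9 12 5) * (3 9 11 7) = (13)(0 10 6 11 7 3 5 9 12) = [10, 1, 2, 5, 4, 9, 11, 3, 8, 12, 6, 7, 0, 13]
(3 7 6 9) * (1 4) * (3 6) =[0, 4, 2, 7, 1, 5, 9, 3, 8, 6] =(1 4)(3 7)(6 9)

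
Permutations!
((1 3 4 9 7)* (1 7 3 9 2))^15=((1 9 3 4 2))^15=(9)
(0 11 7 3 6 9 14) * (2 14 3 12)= (0 11 7 12 2 14)(3 6 9)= [11, 1, 14, 6, 4, 5, 9, 12, 8, 3, 10, 7, 2, 13, 0]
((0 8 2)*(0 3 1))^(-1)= (0 1 3 2 8)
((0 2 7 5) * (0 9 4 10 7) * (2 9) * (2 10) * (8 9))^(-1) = (0 2 4 9 8)(5 7 10)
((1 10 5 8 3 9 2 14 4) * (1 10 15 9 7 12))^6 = ((1 15 9 2 14 4 10 5 8 3 7 12))^6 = (1 10)(2 3)(4 12)(5 15)(7 14)(8 9)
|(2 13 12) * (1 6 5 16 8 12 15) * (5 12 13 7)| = |(1 6 12 2 7 5 16 8 13 15)| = 10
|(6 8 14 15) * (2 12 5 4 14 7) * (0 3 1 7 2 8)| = 12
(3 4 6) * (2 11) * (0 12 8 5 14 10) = (0 12 8 5 14 10)(2 11)(3 4 6) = [12, 1, 11, 4, 6, 14, 3, 7, 5, 9, 0, 2, 8, 13, 10]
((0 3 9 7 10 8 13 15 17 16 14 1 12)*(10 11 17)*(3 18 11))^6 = (0 1 16 11)(8 15)(10 13)(12 14 17 18)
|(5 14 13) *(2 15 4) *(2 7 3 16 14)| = 9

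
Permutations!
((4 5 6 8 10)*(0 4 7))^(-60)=(0 6 7 5 10 4 8)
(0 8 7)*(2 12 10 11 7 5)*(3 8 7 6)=[7, 1, 12, 8, 4, 2, 3, 0, 5, 9, 11, 6, 10]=(0 7)(2 12 10 11 6 3 8 5)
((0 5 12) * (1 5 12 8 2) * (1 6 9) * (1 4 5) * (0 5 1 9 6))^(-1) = (0 2 8 5 12)(1 4 9) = ((0 12 5 8 2)(1 9 4))^(-1)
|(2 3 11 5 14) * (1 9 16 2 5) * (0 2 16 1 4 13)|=6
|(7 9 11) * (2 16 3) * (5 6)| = |(2 16 3)(5 6)(7 9 11)| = 6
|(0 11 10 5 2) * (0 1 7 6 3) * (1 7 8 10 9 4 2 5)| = 24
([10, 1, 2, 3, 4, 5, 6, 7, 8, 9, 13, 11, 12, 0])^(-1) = [13, 1, 2, 3, 4, 5, 6, 7, 8, 9, 0, 11, 12, 10]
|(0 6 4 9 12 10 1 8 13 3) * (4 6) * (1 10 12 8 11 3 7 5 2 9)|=30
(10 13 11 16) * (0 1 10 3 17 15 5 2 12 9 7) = (0 1 10 13 11 16 3 17 15 5 2 12 9 7) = [1, 10, 12, 17, 4, 2, 6, 0, 8, 7, 13, 16, 9, 11, 14, 5, 3, 15]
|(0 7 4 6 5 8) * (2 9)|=|(0 7 4 6 5 8)(2 9)|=6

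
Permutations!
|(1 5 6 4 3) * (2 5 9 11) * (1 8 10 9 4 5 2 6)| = |(1 4 3 8 10 9 11 6 5)| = 9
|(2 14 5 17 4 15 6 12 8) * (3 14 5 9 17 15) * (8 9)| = 11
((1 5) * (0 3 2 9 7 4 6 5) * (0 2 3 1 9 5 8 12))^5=(0 7)(1 4)(2 6)(5 8)(9 12)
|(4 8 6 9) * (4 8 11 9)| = |(4 11 9 8 6)| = 5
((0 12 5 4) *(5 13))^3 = (0 5 12 4 13)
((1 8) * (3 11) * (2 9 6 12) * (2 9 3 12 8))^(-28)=(1 12)(2 9)(3 6)(8 11)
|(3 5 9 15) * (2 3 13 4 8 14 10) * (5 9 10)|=10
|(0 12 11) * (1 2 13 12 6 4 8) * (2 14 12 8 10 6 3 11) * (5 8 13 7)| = 21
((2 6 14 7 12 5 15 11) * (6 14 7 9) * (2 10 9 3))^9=(5 15 11 10 9 6 7 12)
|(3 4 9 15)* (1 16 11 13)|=4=|(1 16 11 13)(3 4 9 15)|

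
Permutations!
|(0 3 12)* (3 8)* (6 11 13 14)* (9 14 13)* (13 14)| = |(0 8 3 12)(6 11 9 13 14)| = 20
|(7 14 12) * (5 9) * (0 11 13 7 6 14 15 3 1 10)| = 24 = |(0 11 13 7 15 3 1 10)(5 9)(6 14 12)|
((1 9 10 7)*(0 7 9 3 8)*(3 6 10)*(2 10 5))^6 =(0 10 1 3 5)(2 7 9 6 8)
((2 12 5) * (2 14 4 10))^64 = (2 4 5)(10 14 12)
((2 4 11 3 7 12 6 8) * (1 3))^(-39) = (1 2 12)(3 4 6)(7 11 8)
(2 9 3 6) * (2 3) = (2 9)(3 6) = [0, 1, 9, 6, 4, 5, 3, 7, 8, 2]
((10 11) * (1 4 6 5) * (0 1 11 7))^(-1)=((0 1 4 6 5 11 10 7))^(-1)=(0 7 10 11 5 6 4 1)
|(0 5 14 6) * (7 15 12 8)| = 4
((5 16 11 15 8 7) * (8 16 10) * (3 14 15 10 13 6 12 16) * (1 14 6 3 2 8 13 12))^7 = (1 12)(2 10)(3 7)(5 6)(8 13)(11 15)(14 16)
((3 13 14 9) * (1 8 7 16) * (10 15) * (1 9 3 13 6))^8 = ((1 8 7 16 9 13 14 3 6)(10 15))^8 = (1 6 3 14 13 9 16 7 8)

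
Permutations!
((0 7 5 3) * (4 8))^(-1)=(0 3 5 7)(4 8)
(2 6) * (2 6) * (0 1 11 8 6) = (0 1 11 8 6) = [1, 11, 2, 3, 4, 5, 0, 7, 6, 9, 10, 8]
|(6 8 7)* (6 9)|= |(6 8 7 9)|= 4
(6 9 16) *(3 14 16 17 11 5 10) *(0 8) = (0 8)(3 14 16 6 9 17 11 5 10) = [8, 1, 2, 14, 4, 10, 9, 7, 0, 17, 3, 5, 12, 13, 16, 15, 6, 11]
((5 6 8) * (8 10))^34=(5 10)(6 8)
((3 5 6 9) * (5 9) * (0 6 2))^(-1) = ((0 6 5 2)(3 9))^(-1) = (0 2 5 6)(3 9)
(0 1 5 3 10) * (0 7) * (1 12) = (0 12 1 5 3 10 7) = [12, 5, 2, 10, 4, 3, 6, 0, 8, 9, 7, 11, 1]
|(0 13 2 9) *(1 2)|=|(0 13 1 2 9)|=5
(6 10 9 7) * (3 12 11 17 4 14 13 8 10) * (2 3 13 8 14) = (2 3 12 11 17 4)(6 13 14 8 10 9 7) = [0, 1, 3, 12, 2, 5, 13, 6, 10, 7, 9, 17, 11, 14, 8, 15, 16, 4]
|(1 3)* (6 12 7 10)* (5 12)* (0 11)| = |(0 11)(1 3)(5 12 7 10 6)| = 10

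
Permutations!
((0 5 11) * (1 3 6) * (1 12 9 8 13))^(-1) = (0 11 5)(1 13 8 9 12 6 3)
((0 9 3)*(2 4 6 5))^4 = ((0 9 3)(2 4 6 5))^4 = (0 9 3)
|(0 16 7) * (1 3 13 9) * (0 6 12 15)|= 12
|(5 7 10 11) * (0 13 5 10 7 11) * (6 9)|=|(0 13 5 11 10)(6 9)|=10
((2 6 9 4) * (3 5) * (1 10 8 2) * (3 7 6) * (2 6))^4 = ((1 10 8 6 9 4)(2 3 5 7))^4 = (1 9 8)(4 6 10)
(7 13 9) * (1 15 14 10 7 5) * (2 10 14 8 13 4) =(1 15 8 13 9 5)(2 10 7 4) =[0, 15, 10, 3, 2, 1, 6, 4, 13, 5, 7, 11, 12, 9, 14, 8]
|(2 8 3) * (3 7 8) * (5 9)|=|(2 3)(5 9)(7 8)|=2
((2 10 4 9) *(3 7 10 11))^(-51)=(2 4 7 11 9 10 3)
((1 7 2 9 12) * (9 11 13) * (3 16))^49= ((1 7 2 11 13 9 12)(3 16))^49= (3 16)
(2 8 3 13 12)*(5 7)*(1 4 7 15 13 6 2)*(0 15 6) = (0 15 13 12 1 4 7 5 6 2 8 3) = [15, 4, 8, 0, 7, 6, 2, 5, 3, 9, 10, 11, 1, 12, 14, 13]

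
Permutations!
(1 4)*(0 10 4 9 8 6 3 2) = (0 10 4 1 9 8 6 3 2) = [10, 9, 0, 2, 1, 5, 3, 7, 6, 8, 4]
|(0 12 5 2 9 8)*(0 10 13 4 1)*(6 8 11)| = 12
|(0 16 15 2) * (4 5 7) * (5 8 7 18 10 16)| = |(0 5 18 10 16 15 2)(4 8 7)| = 21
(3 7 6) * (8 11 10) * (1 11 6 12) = [0, 11, 2, 7, 4, 5, 3, 12, 6, 9, 8, 10, 1] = (1 11 10 8 6 3 7 12)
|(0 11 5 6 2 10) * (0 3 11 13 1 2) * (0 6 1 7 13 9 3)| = 8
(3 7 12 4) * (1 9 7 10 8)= (1 9 7 12 4 3 10 8)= [0, 9, 2, 10, 3, 5, 6, 12, 1, 7, 8, 11, 4]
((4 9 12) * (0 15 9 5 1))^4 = (0 4 15 5 9 1 12)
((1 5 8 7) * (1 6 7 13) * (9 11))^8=(13)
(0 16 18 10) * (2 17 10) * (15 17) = (0 16 18 2 15 17 10) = [16, 1, 15, 3, 4, 5, 6, 7, 8, 9, 0, 11, 12, 13, 14, 17, 18, 10, 2]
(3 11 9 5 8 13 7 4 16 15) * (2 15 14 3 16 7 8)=[0, 1, 15, 11, 7, 2, 6, 4, 13, 5, 10, 9, 12, 8, 3, 16, 14]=(2 15 16 14 3 11 9 5)(4 7)(8 13)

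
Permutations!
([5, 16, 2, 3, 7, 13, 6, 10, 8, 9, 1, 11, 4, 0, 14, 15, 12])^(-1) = (0 13 5)(1 10 7 4 12 16)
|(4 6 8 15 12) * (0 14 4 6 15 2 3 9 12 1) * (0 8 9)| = 24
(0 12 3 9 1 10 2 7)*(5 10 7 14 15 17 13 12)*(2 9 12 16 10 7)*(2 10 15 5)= (0 2 14 5 7)(1 10 9)(3 12)(13 16 15 17)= [2, 10, 14, 12, 4, 7, 6, 0, 8, 1, 9, 11, 3, 16, 5, 17, 15, 13]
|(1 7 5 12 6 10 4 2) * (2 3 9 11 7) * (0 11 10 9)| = |(0 11 7 5 12 6 9 10 4 3)(1 2)| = 10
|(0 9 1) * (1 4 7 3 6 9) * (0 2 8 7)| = |(0 1 2 8 7 3 6 9 4)| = 9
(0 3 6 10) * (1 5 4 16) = [3, 5, 2, 6, 16, 4, 10, 7, 8, 9, 0, 11, 12, 13, 14, 15, 1] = (0 3 6 10)(1 5 4 16)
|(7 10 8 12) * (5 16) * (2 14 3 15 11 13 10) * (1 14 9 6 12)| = |(1 14 3 15 11 13 10 8)(2 9 6 12 7)(5 16)| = 40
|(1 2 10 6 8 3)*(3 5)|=|(1 2 10 6 8 5 3)|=7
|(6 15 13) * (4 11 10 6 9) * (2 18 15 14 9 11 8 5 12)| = 13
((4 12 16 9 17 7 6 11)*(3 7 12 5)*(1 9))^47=((1 9 17 12 16)(3 7 6 11 4 5))^47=(1 17 16 9 12)(3 5 4 11 6 7)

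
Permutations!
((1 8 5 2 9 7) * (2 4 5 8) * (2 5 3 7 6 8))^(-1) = ((1 5 4 3 7)(2 9 6 8))^(-1) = (1 7 3 4 5)(2 8 6 9)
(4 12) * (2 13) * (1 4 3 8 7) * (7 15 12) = (1 4 7)(2 13)(3 8 15 12) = [0, 4, 13, 8, 7, 5, 6, 1, 15, 9, 10, 11, 3, 2, 14, 12]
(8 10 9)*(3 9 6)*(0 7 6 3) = (0 7 6)(3 9 8 10) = [7, 1, 2, 9, 4, 5, 0, 6, 10, 8, 3]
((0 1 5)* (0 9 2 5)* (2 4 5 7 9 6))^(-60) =(9)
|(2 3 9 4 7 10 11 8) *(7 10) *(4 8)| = |(2 3 9 8)(4 10 11)| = 12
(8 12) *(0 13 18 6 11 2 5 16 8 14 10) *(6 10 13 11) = [11, 1, 5, 3, 4, 16, 6, 7, 12, 9, 0, 2, 14, 18, 13, 15, 8, 17, 10] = (0 11 2 5 16 8 12 14 13 18 10)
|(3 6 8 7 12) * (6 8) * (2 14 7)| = |(2 14 7 12 3 8)| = 6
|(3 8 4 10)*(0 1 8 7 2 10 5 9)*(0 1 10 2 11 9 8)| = 21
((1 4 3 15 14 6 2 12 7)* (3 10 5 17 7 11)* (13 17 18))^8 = (18)(2 12 11 3 15 14 6)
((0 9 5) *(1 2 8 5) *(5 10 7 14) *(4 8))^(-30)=((0 9 1 2 4 8 10 7 14 5))^(-30)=(14)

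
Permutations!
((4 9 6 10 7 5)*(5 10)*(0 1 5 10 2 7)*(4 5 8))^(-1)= (0 10 6 9 4 8 1)(2 7)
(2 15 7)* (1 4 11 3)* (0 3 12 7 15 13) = (15)(0 3 1 4 11 12 7 2 13) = [3, 4, 13, 1, 11, 5, 6, 2, 8, 9, 10, 12, 7, 0, 14, 15]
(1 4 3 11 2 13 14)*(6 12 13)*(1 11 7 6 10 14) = [0, 4, 10, 7, 3, 5, 12, 6, 8, 9, 14, 2, 13, 1, 11] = (1 4 3 7 6 12 13)(2 10 14 11)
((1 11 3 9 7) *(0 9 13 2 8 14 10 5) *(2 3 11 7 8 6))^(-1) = (0 5 10 14 8 9)(1 7)(2 6)(3 13)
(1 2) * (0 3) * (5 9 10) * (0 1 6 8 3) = (1 2 6 8 3)(5 9 10) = [0, 2, 6, 1, 4, 9, 8, 7, 3, 10, 5]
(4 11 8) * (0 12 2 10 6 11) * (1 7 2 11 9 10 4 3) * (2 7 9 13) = (0 12 11 8 3 1 9 10 6 13 2 4) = [12, 9, 4, 1, 0, 5, 13, 7, 3, 10, 6, 8, 11, 2]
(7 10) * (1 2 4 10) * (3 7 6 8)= (1 2 4 10 6 8 3 7)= [0, 2, 4, 7, 10, 5, 8, 1, 3, 9, 6]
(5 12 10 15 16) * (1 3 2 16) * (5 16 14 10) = (16)(1 3 2 14 10 15)(5 12) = [0, 3, 14, 2, 4, 12, 6, 7, 8, 9, 15, 11, 5, 13, 10, 1, 16]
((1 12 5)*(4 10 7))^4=(1 12 5)(4 10 7)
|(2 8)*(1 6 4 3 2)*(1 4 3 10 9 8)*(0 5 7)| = |(0 5 7)(1 6 3 2)(4 10 9 8)| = 12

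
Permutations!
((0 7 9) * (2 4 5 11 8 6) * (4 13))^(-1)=((0 7 9)(2 13 4 5 11 8 6))^(-1)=(0 9 7)(2 6 8 11 5 4 13)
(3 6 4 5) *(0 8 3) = (0 8 3 6 4 5) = [8, 1, 2, 6, 5, 0, 4, 7, 3]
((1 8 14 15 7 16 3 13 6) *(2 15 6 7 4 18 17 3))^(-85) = (1 6 14 8)(2 3 15 13 4 7 18 16 17) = ((1 8 14 6)(2 15 4 18 17 3 13 7 16))^(-85)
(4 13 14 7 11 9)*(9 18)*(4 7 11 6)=(4 13 14 11 18 9 7 6)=[0, 1, 2, 3, 13, 5, 4, 6, 8, 7, 10, 18, 12, 14, 11, 15, 16, 17, 9]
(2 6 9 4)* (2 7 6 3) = (2 3)(4 7 6 9) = [0, 1, 3, 2, 7, 5, 9, 6, 8, 4]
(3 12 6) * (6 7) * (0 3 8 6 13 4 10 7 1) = (0 3 12 1)(4 10 7 13)(6 8) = [3, 0, 2, 12, 10, 5, 8, 13, 6, 9, 7, 11, 1, 4]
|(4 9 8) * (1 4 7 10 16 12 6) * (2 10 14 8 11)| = 9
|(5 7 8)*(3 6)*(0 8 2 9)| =6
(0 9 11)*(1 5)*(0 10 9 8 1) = (0 8 1 5)(9 11 10) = [8, 5, 2, 3, 4, 0, 6, 7, 1, 11, 9, 10]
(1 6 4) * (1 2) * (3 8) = (1 6 4 2)(3 8) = [0, 6, 1, 8, 2, 5, 4, 7, 3]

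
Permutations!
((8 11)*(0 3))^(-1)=((0 3)(8 11))^(-1)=(0 3)(8 11)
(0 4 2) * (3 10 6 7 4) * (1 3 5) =(0 5 1 3 10 6 7 4 2) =[5, 3, 0, 10, 2, 1, 7, 4, 8, 9, 6]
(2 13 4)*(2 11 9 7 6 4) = (2 13)(4 11 9 7 6) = [0, 1, 13, 3, 11, 5, 4, 6, 8, 7, 10, 9, 12, 2]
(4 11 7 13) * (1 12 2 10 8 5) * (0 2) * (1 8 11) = (0 2 10 11 7 13 4 1 12)(5 8) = [2, 12, 10, 3, 1, 8, 6, 13, 5, 9, 11, 7, 0, 4]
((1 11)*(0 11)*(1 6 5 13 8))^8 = ((0 11 6 5 13 8 1))^8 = (0 11 6 5 13 8 1)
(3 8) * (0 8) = (0 8 3) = [8, 1, 2, 0, 4, 5, 6, 7, 3]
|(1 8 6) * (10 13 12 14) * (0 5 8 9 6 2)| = 12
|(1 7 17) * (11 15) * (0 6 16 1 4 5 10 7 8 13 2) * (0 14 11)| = |(0 6 16 1 8 13 2 14 11 15)(4 5 10 7 17)| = 10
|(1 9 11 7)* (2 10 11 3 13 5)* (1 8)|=|(1 9 3 13 5 2 10 11 7 8)|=10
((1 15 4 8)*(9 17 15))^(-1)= (1 8 4 15 17 9)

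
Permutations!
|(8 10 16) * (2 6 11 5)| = |(2 6 11 5)(8 10 16)| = 12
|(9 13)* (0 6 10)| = |(0 6 10)(9 13)| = 6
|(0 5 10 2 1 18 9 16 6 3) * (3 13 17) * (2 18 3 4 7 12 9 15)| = 8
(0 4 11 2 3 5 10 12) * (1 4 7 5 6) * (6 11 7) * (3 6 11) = (0 11 2 6 1 4 7 5 10 12) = [11, 4, 6, 3, 7, 10, 1, 5, 8, 9, 12, 2, 0]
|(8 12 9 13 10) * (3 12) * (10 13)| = 5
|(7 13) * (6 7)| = |(6 7 13)| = 3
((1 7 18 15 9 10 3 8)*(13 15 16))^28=(1 3 9 13 18)(7 8 10 15 16)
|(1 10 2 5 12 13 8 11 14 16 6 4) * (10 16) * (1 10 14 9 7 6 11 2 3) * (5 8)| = |(1 16 11 9 7 6 4 10 3)(2 8)(5 12 13)| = 18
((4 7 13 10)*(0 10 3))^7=(0 10 4 7 13 3)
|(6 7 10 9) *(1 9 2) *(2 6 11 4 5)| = 6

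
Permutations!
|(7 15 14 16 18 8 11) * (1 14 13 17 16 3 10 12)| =40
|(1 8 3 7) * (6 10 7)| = 6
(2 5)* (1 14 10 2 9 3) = (1 14 10 2 5 9 3) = [0, 14, 5, 1, 4, 9, 6, 7, 8, 3, 2, 11, 12, 13, 10]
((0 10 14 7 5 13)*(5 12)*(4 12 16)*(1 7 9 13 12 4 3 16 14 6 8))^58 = (16)(0 1 13 8 9 6 14 10 7)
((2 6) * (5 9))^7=(2 6)(5 9)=((2 6)(5 9))^7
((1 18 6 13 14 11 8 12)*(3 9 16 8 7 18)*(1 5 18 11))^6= (1 5 3 18 9 6 16 13 8 14 12)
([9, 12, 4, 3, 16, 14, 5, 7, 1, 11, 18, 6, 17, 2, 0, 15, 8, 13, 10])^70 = (18)(0 5 11)(1 16 2 17)(4 13 12 8)(6 9 14)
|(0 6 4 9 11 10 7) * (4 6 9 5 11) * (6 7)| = 8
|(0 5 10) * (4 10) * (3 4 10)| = |(0 5 10)(3 4)| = 6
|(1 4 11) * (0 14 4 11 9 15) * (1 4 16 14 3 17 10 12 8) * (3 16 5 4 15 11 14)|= 14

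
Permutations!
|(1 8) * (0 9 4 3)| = |(0 9 4 3)(1 8)| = 4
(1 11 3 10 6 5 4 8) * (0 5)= (0 5 4 8 1 11 3 10 6)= [5, 11, 2, 10, 8, 4, 0, 7, 1, 9, 6, 3]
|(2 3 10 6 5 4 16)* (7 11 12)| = |(2 3 10 6 5 4 16)(7 11 12)| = 21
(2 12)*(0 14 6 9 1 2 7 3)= [14, 2, 12, 0, 4, 5, 9, 3, 8, 1, 10, 11, 7, 13, 6]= (0 14 6 9 1 2 12 7 3)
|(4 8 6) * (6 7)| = |(4 8 7 6)| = 4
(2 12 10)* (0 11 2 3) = (0 11 2 12 10 3) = [11, 1, 12, 0, 4, 5, 6, 7, 8, 9, 3, 2, 10]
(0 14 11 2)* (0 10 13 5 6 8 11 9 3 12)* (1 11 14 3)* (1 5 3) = [1, 11, 10, 12, 4, 6, 8, 7, 14, 5, 13, 2, 0, 3, 9] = (0 1 11 2 10 13 3 12)(5 6 8 14 9)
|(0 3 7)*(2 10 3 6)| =6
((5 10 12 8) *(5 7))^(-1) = (5 7 8 12 10)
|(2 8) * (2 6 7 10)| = 5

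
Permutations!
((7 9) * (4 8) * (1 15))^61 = (1 15)(4 8)(7 9)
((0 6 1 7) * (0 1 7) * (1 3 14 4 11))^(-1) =((0 6 7 3 14 4 11 1))^(-1) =(0 1 11 4 14 3 7 6)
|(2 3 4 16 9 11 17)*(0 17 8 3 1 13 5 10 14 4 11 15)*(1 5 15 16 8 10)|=42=|(0 17 2 5 1 13 15)(3 11 10 14 4 8)(9 16)|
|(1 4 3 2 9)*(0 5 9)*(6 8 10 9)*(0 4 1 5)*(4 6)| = |(2 6 8 10 9 5 4 3)| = 8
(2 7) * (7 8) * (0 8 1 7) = (0 8)(1 7 2) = [8, 7, 1, 3, 4, 5, 6, 2, 0]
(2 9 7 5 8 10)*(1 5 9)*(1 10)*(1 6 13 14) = [0, 5, 10, 3, 4, 8, 13, 9, 6, 7, 2, 11, 12, 14, 1] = (1 5 8 6 13 14)(2 10)(7 9)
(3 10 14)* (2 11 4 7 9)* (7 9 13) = (2 11 4 9)(3 10 14)(7 13) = [0, 1, 11, 10, 9, 5, 6, 13, 8, 2, 14, 4, 12, 7, 3]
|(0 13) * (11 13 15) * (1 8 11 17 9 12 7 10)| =11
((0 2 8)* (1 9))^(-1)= (0 8 2)(1 9)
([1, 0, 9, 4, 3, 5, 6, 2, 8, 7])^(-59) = (0 1)(2 9 7)(3 4)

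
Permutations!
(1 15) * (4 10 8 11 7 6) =(1 15)(4 10 8 11 7 6) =[0, 15, 2, 3, 10, 5, 4, 6, 11, 9, 8, 7, 12, 13, 14, 1]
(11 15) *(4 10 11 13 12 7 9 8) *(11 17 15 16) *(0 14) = [14, 1, 2, 3, 10, 5, 6, 9, 4, 8, 17, 16, 7, 12, 0, 13, 11, 15] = (0 14)(4 10 17 15 13 12 7 9 8)(11 16)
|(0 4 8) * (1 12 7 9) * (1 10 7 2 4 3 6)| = 24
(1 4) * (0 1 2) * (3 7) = (0 1 4 2)(3 7) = [1, 4, 0, 7, 2, 5, 6, 3]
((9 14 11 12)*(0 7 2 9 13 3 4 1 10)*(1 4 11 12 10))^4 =(0 14 11 2 13)(3 7 12 10 9) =((0 7 2 9 14 12 13 3 11 10))^4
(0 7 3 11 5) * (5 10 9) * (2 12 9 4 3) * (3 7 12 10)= (0 12 9 5)(2 10 4 7)(3 11)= [12, 1, 10, 11, 7, 0, 6, 2, 8, 5, 4, 3, 9]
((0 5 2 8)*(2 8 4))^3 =(8)(2 4)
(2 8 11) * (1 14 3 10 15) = (1 14 3 10 15)(2 8 11) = [0, 14, 8, 10, 4, 5, 6, 7, 11, 9, 15, 2, 12, 13, 3, 1]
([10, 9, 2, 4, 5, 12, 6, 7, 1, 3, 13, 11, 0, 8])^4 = [1, 5, 2, 0, 10, 13, 6, 7, 4, 12, 9, 11, 8, 3]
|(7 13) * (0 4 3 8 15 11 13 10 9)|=10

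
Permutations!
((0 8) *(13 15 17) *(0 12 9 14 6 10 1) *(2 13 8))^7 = (0 9 13 6 17 1 12 2 14 15 10 8)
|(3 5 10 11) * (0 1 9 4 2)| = |(0 1 9 4 2)(3 5 10 11)| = 20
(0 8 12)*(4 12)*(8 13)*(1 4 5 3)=(0 13 8 5 3 1 4 12)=[13, 4, 2, 1, 12, 3, 6, 7, 5, 9, 10, 11, 0, 8]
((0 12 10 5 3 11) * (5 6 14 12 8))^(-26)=(0 11 3 5 8)(6 12)(10 14)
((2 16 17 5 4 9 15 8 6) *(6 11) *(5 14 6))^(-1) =(2 6 14 17 16)(4 5 11 8 15 9)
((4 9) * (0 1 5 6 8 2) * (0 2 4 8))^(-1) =((0 1 5 6)(4 9 8))^(-1) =(0 6 5 1)(4 8 9)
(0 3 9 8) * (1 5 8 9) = (9)(0 3 1 5 8) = [3, 5, 2, 1, 4, 8, 6, 7, 0, 9]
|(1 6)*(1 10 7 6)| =|(6 10 7)| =3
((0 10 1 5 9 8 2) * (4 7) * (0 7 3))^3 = ((0 10 1 5 9 8 2 7 4 3))^3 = (0 5 2 3 1 8 4 10 9 7)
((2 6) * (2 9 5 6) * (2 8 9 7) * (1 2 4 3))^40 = (1 5 3 9 4 8 7 2 6)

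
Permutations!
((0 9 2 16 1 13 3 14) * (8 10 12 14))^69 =(0 16 3 12 9 1 8 14 2 13 10)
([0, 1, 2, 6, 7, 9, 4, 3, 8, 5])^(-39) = [0, 1, 2, 6, 7, 9, 4, 3, 8, 5]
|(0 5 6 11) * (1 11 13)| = |(0 5 6 13 1 11)| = 6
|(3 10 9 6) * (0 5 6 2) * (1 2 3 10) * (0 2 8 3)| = 15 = |(0 5 6 10 9)(1 8 3)|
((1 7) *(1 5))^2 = ((1 7 5))^2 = (1 5 7)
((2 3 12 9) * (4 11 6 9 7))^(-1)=(2 9 6 11 4 7 12 3)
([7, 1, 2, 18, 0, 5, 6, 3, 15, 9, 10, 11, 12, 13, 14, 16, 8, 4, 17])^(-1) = [4, 1, 2, 7, 17, 5, 6, 0, 16, 9, 10, 11, 12, 13, 14, 8, 15, 18, 3]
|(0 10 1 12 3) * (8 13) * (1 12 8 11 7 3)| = 9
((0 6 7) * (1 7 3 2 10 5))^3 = (0 2 1 6 10 7 3 5)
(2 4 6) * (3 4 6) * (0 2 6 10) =(0 2 10)(3 4) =[2, 1, 10, 4, 3, 5, 6, 7, 8, 9, 0]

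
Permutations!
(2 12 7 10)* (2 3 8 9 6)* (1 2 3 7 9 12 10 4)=(1 2 10 7 4)(3 8 12 9 6)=[0, 2, 10, 8, 1, 5, 3, 4, 12, 6, 7, 11, 9]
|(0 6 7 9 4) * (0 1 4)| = |(0 6 7 9)(1 4)| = 4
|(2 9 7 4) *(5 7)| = 5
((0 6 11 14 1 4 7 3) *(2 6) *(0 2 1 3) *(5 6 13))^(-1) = (0 7 4 1)(2 3 14 11 6 5 13)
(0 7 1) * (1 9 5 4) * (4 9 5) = (0 7 5 9 4 1) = [7, 0, 2, 3, 1, 9, 6, 5, 8, 4]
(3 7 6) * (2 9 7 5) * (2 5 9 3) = [0, 1, 3, 9, 4, 5, 2, 6, 8, 7] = (2 3 9 7 6)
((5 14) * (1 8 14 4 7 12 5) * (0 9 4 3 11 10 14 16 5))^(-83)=(0 4 12 9 7)(1 11 16 14 3 8 10 5)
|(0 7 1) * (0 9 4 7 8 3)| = 12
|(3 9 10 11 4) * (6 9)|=|(3 6 9 10 11 4)|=6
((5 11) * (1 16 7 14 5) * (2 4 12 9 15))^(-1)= (1 11 5 14 7 16)(2 15 9 12 4)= ((1 16 7 14 5 11)(2 4 12 9 15))^(-1)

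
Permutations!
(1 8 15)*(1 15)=(15)(1 8)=[0, 8, 2, 3, 4, 5, 6, 7, 1, 9, 10, 11, 12, 13, 14, 15]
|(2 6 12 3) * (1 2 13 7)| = 7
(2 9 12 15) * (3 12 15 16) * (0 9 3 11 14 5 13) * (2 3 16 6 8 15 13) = (0 9 13)(2 16 11 14 5)(3 12 6 8 15) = [9, 1, 16, 12, 4, 2, 8, 7, 15, 13, 10, 14, 6, 0, 5, 3, 11]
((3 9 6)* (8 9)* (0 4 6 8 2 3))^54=((0 4 6)(2 3)(8 9))^54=(9)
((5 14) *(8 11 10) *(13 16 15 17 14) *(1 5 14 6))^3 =((1 5 13 16 15 17 6)(8 11 10))^3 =(1 16 6 13 17 5 15)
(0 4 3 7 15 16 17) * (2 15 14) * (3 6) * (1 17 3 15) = (0 4 6 15 16 3 7 14 2 1 17) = [4, 17, 1, 7, 6, 5, 15, 14, 8, 9, 10, 11, 12, 13, 2, 16, 3, 0]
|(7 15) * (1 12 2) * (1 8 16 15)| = 7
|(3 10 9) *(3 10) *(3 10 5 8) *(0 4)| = 10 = |(0 4)(3 10 9 5 8)|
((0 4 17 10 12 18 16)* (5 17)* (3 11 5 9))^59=(0 11 12 4 5 18 9 17 16 3 10)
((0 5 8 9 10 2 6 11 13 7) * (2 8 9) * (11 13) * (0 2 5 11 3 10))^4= (13)(0 8 11 5 3 9 10)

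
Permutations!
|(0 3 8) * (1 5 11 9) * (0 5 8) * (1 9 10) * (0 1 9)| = 8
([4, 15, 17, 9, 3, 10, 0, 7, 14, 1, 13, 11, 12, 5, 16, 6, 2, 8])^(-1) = (0 6 15 1 9 3 4)(2 16 14 8 17)(5 13 10)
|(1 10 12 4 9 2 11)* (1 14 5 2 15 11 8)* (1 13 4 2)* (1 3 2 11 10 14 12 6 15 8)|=|(1 14 5 3 2)(4 9 8 13)(6 15 10)(11 12)|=60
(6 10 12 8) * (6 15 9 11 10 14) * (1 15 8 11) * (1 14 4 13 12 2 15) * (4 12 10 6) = (2 15 9 14 4 13 10)(6 12 11) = [0, 1, 15, 3, 13, 5, 12, 7, 8, 14, 2, 6, 11, 10, 4, 9]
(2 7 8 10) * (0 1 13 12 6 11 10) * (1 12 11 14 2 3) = [12, 13, 7, 1, 4, 5, 14, 8, 0, 9, 3, 10, 6, 11, 2] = (0 12 6 14 2 7 8)(1 13 11 10 3)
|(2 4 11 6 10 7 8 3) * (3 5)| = 9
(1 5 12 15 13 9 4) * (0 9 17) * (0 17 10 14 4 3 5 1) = (17)(0 9 3 5 12 15 13 10 14 4) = [9, 1, 2, 5, 0, 12, 6, 7, 8, 3, 14, 11, 15, 10, 4, 13, 16, 17]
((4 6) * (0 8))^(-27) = (0 8)(4 6) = ((0 8)(4 6))^(-27)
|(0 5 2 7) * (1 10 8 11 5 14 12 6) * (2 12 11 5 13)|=6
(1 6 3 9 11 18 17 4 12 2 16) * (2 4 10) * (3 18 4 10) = (1 6 18 17 3 9 11 4 12 10 2 16) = [0, 6, 16, 9, 12, 5, 18, 7, 8, 11, 2, 4, 10, 13, 14, 15, 1, 3, 17]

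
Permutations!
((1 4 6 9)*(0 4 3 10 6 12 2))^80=((0 4 12 2)(1 3 10 6 9))^80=(12)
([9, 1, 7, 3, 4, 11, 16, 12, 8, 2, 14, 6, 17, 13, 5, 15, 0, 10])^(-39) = (0 11 10 7)(2 16 5 17)(6 14 12 9)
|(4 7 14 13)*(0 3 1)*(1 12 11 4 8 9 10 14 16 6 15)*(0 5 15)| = |(0 3 12 11 4 7 16 6)(1 5 15)(8 9 10 14 13)| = 120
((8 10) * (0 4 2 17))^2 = ((0 4 2 17)(8 10))^2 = (0 2)(4 17)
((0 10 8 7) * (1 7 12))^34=((0 10 8 12 1 7))^34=(0 1 8)(7 12 10)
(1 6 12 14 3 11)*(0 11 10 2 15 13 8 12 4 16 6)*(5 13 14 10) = (0 11 1)(2 15 14 3 5 13 8 12 10)(4 16 6) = [11, 0, 15, 5, 16, 13, 4, 7, 12, 9, 2, 1, 10, 8, 3, 14, 6]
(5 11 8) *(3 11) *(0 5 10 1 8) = [5, 8, 2, 11, 4, 3, 6, 7, 10, 9, 1, 0] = (0 5 3 11)(1 8 10)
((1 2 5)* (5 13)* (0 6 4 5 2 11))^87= ((0 6 4 5 1 11)(2 13))^87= (0 5)(1 6)(2 13)(4 11)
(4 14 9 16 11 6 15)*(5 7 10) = (4 14 9 16 11 6 15)(5 7 10) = [0, 1, 2, 3, 14, 7, 15, 10, 8, 16, 5, 6, 12, 13, 9, 4, 11]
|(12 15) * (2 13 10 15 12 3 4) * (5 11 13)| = 8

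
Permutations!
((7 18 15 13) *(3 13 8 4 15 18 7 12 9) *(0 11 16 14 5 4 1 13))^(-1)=(18)(0 3 9 12 13 1 8 15 4 5 14 16 11)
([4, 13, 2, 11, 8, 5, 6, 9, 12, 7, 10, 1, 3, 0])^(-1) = (0 13 1 11 3 12 8 4)(7 9)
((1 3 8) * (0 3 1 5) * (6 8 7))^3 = (0 6)(3 8)(5 7) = ((0 3 7 6 8 5))^3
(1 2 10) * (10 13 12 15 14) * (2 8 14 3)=(1 8 14 10)(2 13 12 15 3)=[0, 8, 13, 2, 4, 5, 6, 7, 14, 9, 1, 11, 15, 12, 10, 3]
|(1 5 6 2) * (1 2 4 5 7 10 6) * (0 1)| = |(0 1 7 10 6 4 5)| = 7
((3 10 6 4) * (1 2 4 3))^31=((1 2 4)(3 10 6))^31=(1 2 4)(3 10 6)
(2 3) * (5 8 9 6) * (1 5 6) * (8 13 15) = [0, 5, 3, 2, 4, 13, 6, 7, 9, 1, 10, 11, 12, 15, 14, 8] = (1 5 13 15 8 9)(2 3)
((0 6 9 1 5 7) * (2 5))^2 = (0 9 2 7 6 1 5)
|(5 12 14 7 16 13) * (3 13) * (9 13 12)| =|(3 12 14 7 16)(5 9 13)| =15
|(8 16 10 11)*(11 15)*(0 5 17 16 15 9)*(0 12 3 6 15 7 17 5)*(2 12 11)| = 35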